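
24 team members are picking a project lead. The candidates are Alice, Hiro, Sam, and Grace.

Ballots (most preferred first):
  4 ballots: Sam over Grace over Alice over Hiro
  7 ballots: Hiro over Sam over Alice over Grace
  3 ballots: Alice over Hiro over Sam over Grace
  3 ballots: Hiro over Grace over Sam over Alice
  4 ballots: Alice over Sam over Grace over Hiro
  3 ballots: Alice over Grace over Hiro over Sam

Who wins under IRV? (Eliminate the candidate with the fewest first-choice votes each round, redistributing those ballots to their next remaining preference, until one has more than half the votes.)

Alice

Round 1: Alice 10, Hiro 10, Sam 4, Grace 0. Grace eliminated.
Round 2: Alice 10, Hiro 10, Sam 4. Sam eliminated.
Round 3: Alice 14, Hiro 10. Alice has a majority (≥13).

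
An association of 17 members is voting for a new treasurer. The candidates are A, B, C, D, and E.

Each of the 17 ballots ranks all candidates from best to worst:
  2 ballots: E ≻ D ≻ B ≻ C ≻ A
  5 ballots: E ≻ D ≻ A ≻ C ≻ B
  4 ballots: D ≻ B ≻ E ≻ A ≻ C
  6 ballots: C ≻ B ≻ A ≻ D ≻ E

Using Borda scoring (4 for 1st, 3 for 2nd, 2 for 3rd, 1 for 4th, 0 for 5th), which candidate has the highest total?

A: 2×0 + 5×2 + 4×1 + 6×2 = 26
B: 2×2 + 5×0 + 4×3 + 6×3 = 34
C: 2×1 + 5×1 + 4×0 + 6×4 = 31
D: 2×3 + 5×3 + 4×4 + 6×1 = 43
E: 2×4 + 5×4 + 4×2 + 6×0 = 36

D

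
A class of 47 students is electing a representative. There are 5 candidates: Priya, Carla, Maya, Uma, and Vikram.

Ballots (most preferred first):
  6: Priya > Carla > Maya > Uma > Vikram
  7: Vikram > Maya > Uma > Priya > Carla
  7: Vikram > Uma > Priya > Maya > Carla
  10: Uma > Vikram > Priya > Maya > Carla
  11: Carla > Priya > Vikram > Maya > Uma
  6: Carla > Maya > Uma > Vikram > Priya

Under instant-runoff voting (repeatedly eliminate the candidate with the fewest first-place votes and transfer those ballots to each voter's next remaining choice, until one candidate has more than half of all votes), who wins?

Round 1: Priya 6, Carla 17, Maya 0, Uma 10, Vikram 14. Maya eliminated.
Round 2: Priya 6, Carla 17, Uma 10, Vikram 14. Priya eliminated.
Round 3: Carla 23, Uma 10, Vikram 14. Uma eliminated.
Round 4: Carla 23, Vikram 24. Vikram has a majority (≥24).

Vikram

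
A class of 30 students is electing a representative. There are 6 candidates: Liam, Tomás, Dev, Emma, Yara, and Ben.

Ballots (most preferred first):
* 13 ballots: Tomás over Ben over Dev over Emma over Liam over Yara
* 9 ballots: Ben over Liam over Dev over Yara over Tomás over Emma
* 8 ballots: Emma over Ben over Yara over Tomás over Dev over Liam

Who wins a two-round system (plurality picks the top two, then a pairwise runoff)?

Round 1 first-place votes: Liam 0, Tomás 13, Dev 0, Emma 8, Yara 0, Ben 9. Tomás and Ben advance.
Runoff: Tomás is ranked above Ben on 13 ballots, Ben above Tomás on 17.

Ben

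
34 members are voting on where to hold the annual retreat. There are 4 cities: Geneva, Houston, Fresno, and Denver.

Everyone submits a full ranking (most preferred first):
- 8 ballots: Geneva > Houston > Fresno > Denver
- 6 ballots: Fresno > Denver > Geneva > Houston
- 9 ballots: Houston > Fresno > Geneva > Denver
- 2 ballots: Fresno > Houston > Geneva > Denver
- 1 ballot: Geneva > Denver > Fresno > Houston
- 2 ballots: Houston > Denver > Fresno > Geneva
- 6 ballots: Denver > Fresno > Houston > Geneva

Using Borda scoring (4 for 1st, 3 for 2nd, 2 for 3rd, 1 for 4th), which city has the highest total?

Geneva: 8×4 + 6×2 + 9×2 + 2×2 + 1×4 + 2×1 + 6×1 = 78
Houston: 8×3 + 6×1 + 9×4 + 2×3 + 1×1 + 2×4 + 6×2 = 93
Fresno: 8×2 + 6×4 + 9×3 + 2×4 + 1×2 + 2×2 + 6×3 = 99
Denver: 8×1 + 6×3 + 9×1 + 2×1 + 1×3 + 2×3 + 6×4 = 70

Fresno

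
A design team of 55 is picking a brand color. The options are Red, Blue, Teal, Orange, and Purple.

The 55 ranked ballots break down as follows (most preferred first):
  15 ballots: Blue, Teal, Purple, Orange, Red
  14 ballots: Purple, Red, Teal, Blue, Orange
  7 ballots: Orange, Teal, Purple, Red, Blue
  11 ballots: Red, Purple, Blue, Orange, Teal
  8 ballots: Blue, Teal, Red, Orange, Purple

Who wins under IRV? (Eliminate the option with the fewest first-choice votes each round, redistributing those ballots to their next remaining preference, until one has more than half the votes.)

Round 1: Red 11, Blue 23, Teal 0, Orange 7, Purple 14. Teal eliminated.
Round 2: Red 11, Blue 23, Orange 7, Purple 14. Orange eliminated.
Round 3: Red 11, Blue 23, Purple 21. Red eliminated.
Round 4: Blue 23, Purple 32. Purple has a majority (≥28).

Purple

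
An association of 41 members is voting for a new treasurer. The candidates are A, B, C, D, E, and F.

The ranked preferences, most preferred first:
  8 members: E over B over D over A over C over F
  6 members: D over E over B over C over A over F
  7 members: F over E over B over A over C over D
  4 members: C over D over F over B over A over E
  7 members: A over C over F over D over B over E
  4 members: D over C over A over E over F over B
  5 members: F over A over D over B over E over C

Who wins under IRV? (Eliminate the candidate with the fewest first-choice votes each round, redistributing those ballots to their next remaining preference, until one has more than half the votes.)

D

Round 1: A 7, B 0, C 4, D 10, E 8, F 12. B eliminated.
Round 2: A 7, C 4, D 10, E 8, F 12. C eliminated.
Round 3: A 7, D 14, E 8, F 12. A eliminated.
Round 4: D 14, E 8, F 19. E eliminated.
Round 5: D 22, F 19. D has a majority (≥21).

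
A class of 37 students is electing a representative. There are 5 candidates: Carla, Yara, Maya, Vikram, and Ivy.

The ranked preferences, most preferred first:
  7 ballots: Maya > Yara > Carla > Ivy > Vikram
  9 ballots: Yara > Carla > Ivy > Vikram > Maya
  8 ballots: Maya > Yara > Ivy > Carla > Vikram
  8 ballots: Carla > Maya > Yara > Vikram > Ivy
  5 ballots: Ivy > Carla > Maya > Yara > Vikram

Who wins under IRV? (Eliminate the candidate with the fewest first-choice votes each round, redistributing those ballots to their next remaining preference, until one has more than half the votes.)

Carla

Round 1: Carla 8, Yara 9, Maya 15, Vikram 0, Ivy 5. Vikram eliminated.
Round 2: Carla 8, Yara 9, Maya 15, Ivy 5. Ivy eliminated.
Round 3: Carla 13, Yara 9, Maya 15. Yara eliminated.
Round 4: Carla 22, Maya 15. Carla has a majority (≥19).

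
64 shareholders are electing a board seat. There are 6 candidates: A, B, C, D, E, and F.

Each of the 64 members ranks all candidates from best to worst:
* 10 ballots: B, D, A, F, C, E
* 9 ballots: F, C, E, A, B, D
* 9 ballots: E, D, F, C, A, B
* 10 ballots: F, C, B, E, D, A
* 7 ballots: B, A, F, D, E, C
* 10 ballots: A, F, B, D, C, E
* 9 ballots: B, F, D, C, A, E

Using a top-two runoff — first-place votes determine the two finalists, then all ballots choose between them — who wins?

F

Round 1 first-place votes: A 10, B 26, C 0, D 0, E 9, F 19. B and F advance.
Runoff: B is ranked above F on 26 ballots, F above B on 38.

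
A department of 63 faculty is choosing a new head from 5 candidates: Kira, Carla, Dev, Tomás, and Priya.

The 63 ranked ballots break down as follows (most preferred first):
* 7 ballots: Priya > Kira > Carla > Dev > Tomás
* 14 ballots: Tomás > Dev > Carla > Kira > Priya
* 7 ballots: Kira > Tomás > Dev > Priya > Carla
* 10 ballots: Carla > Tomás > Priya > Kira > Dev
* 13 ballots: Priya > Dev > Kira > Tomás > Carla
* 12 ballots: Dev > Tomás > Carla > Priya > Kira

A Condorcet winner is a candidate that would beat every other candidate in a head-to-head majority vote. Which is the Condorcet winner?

Dev

Dev vs Kira: 39–24
Dev vs Carla: 46–17
Dev vs Tomás: 32–31
Dev vs Priya: 33–30
Dev beats every other candidate.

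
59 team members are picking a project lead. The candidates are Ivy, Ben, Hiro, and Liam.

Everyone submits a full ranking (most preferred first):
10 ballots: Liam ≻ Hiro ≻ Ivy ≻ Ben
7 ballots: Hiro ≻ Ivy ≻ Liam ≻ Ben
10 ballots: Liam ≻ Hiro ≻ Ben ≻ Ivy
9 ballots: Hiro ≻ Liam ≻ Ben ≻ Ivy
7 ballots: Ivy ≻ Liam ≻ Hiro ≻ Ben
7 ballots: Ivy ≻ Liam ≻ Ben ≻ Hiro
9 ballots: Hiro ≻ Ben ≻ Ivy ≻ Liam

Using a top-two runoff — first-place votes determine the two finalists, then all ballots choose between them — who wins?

Round 1 first-place votes: Ivy 14, Ben 0, Hiro 25, Liam 20. Hiro and Liam advance.
Runoff: Hiro is ranked above Liam on 25 ballots, Liam above Hiro on 34.

Liam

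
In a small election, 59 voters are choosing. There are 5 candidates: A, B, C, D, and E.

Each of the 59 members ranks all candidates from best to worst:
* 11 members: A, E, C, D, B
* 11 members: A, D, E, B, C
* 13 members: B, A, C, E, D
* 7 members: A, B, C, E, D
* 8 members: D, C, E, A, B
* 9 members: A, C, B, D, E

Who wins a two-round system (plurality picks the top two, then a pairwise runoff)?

A

Round 1 first-place votes: A 38, B 13, C 0, D 8, E 0. A and B advance.
Runoff: A is ranked above B on 46 ballots, B above A on 13.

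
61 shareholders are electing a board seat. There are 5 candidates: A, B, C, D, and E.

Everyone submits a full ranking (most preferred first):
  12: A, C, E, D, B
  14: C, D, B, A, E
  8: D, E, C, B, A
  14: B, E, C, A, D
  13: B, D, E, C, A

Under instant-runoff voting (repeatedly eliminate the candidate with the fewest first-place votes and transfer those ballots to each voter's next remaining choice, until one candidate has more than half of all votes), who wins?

C

Round 1: A 12, B 27, C 14, D 8, E 0. E eliminated.
Round 2: A 12, B 27, C 14, D 8. D eliminated.
Round 3: A 12, B 27, C 22. A eliminated.
Round 4: B 27, C 34. C has a majority (≥31).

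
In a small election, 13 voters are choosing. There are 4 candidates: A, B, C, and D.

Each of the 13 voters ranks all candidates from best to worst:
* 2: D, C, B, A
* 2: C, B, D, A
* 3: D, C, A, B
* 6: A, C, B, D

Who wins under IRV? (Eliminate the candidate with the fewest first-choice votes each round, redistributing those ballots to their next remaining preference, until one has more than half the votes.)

Round 1: A 6, B 0, C 2, D 5. B eliminated.
Round 2: A 6, C 2, D 5. C eliminated.
Round 3: A 6, D 7. D has a majority (≥7).

D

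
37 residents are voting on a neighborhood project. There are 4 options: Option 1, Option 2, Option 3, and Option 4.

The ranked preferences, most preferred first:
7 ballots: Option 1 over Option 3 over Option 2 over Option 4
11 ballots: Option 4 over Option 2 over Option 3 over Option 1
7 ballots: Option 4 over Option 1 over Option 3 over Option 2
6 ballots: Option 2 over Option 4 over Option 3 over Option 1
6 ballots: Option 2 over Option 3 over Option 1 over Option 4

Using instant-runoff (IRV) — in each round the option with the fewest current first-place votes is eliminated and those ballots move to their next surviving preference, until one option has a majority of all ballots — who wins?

Option 2

Round 1: Option 1 7, Option 2 12, Option 3 0, Option 4 18. Option 3 eliminated.
Round 2: Option 1 7, Option 2 12, Option 4 18. Option 1 eliminated.
Round 3: Option 2 19, Option 4 18. Option 2 has a majority (≥19).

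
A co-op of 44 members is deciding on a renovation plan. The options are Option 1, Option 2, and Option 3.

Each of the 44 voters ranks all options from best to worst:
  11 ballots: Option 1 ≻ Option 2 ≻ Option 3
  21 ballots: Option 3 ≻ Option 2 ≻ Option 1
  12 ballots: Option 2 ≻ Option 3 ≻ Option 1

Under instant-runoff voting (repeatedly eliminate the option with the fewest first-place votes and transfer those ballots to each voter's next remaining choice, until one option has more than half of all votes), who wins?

Round 1: Option 1 11, Option 2 12, Option 3 21. Option 1 eliminated.
Round 2: Option 2 23, Option 3 21. Option 2 has a majority (≥23).

Option 2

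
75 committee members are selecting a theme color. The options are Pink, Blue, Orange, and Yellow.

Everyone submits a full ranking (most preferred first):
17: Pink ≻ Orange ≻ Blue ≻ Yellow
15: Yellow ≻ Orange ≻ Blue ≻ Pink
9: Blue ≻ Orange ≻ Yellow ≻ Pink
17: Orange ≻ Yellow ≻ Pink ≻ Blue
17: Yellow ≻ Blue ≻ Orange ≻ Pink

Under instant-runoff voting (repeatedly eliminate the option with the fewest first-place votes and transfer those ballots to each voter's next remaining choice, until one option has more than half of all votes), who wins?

Orange

Round 1: Pink 17, Blue 9, Orange 17, Yellow 32. Blue eliminated.
Round 2: Pink 17, Orange 26, Yellow 32. Pink eliminated.
Round 3: Orange 43, Yellow 32. Orange has a majority (≥38).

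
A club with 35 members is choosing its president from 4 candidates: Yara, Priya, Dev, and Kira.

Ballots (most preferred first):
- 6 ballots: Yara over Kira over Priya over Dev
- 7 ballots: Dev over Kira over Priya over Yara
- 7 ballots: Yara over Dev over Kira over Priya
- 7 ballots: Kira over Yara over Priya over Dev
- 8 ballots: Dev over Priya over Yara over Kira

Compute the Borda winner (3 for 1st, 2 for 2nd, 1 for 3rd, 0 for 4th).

Yara: 6×3 + 7×0 + 7×3 + 7×2 + 8×1 = 61
Priya: 6×1 + 7×1 + 7×0 + 7×1 + 8×2 = 36
Dev: 6×0 + 7×3 + 7×2 + 7×0 + 8×3 = 59
Kira: 6×2 + 7×2 + 7×1 + 7×3 + 8×0 = 54

Yara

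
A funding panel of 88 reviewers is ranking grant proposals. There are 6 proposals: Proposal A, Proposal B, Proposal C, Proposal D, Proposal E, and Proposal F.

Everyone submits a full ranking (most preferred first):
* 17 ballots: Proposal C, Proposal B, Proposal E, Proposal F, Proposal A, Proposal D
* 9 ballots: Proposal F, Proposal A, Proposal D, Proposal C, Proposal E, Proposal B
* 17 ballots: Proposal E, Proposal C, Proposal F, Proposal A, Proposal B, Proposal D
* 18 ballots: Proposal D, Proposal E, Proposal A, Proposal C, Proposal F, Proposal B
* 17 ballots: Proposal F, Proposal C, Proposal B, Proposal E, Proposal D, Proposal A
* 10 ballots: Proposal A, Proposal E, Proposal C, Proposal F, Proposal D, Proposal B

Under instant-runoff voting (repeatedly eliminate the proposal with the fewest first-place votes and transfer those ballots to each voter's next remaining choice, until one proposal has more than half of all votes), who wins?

Proposal E

Round 1: Proposal A 10, Proposal B 0, Proposal C 17, Proposal D 18, Proposal E 17, Proposal F 26. Proposal B eliminated.
Round 2: Proposal A 10, Proposal C 17, Proposal D 18, Proposal E 17, Proposal F 26. Proposal A eliminated.
Round 3: Proposal C 17, Proposal D 18, Proposal E 27, Proposal F 26. Proposal C eliminated.
Round 4: Proposal D 18, Proposal E 44, Proposal F 26. Proposal D eliminated.
Round 5: Proposal E 62, Proposal F 26. Proposal E has a majority (≥45).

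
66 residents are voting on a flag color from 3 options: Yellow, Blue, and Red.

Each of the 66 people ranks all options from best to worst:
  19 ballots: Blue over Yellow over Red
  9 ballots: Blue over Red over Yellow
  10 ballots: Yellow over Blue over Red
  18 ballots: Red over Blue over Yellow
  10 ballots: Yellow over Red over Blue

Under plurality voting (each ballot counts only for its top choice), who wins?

Blue

First-place votes: Yellow 20, Blue 28, Red 18.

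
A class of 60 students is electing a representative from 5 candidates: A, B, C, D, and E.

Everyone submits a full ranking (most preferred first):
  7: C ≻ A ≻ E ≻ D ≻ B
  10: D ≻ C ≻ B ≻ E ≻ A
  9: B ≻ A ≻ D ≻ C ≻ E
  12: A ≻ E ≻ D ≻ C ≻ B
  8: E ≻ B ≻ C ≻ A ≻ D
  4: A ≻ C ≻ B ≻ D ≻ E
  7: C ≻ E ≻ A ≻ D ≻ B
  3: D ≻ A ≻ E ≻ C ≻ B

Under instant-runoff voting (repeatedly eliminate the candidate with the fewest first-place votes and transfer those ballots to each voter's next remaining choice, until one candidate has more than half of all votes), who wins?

C

Round 1: A 16, B 9, C 14, D 13, E 8. E eliminated.
Round 2: A 16, B 17, C 14, D 13. D eliminated.
Round 3: A 19, B 17, C 24. B eliminated.
Round 4: A 28, C 32. C has a majority (≥31).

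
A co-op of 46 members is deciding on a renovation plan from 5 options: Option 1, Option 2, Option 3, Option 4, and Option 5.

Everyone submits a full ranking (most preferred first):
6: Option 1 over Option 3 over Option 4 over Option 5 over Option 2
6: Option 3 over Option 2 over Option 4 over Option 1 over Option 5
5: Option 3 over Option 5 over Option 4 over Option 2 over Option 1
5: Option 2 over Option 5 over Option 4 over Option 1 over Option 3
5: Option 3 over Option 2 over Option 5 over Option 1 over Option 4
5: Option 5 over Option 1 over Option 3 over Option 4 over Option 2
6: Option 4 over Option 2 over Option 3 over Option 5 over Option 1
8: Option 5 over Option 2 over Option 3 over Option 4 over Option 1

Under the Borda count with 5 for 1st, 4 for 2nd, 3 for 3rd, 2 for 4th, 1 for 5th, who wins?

Option 3

Option 1: 6×5 + 6×2 + 5×1 + 5×2 + 5×2 + 5×4 + 6×1 + 8×1 = 101
Option 2: 6×1 + 6×4 + 5×2 + 5×5 + 5×4 + 5×1 + 6×4 + 8×4 = 146
Option 3: 6×4 + 6×5 + 5×5 + 5×1 + 5×5 + 5×3 + 6×3 + 8×3 = 166
Option 4: 6×3 + 6×3 + 5×3 + 5×3 + 5×1 + 5×2 + 6×5 + 8×2 = 127
Option 5: 6×2 + 6×1 + 5×4 + 5×4 + 5×3 + 5×5 + 6×2 + 8×5 = 150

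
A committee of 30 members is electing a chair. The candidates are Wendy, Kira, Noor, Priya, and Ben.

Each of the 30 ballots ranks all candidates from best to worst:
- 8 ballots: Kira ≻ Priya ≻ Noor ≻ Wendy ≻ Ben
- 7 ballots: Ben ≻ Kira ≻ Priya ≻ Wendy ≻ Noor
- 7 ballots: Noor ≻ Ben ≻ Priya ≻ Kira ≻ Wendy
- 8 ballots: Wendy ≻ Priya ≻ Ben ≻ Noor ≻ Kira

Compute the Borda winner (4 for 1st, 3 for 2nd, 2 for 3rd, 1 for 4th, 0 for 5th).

Wendy: 8×1 + 7×1 + 7×0 + 8×4 = 47
Kira: 8×4 + 7×3 + 7×1 + 8×0 = 60
Noor: 8×2 + 7×0 + 7×4 + 8×1 = 52
Priya: 8×3 + 7×2 + 7×2 + 8×3 = 76
Ben: 8×0 + 7×4 + 7×3 + 8×2 = 65

Priya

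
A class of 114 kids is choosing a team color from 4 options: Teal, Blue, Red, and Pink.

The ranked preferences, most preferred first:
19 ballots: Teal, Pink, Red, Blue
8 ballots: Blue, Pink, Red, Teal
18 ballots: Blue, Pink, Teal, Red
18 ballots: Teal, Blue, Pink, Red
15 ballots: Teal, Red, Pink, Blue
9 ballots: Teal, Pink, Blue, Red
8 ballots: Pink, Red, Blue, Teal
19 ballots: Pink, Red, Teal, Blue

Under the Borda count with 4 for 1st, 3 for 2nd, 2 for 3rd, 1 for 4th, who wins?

Teal: 19×4 + 8×1 + 18×2 + 18×4 + 15×4 + 9×4 + 8×1 + 19×2 = 334
Blue: 19×1 + 8×4 + 18×4 + 18×3 + 15×1 + 9×2 + 8×2 + 19×1 = 245
Red: 19×2 + 8×2 + 18×1 + 18×1 + 15×3 + 9×1 + 8×3 + 19×3 = 225
Pink: 19×3 + 8×3 + 18×3 + 18×2 + 15×2 + 9×3 + 8×4 + 19×4 = 336

Pink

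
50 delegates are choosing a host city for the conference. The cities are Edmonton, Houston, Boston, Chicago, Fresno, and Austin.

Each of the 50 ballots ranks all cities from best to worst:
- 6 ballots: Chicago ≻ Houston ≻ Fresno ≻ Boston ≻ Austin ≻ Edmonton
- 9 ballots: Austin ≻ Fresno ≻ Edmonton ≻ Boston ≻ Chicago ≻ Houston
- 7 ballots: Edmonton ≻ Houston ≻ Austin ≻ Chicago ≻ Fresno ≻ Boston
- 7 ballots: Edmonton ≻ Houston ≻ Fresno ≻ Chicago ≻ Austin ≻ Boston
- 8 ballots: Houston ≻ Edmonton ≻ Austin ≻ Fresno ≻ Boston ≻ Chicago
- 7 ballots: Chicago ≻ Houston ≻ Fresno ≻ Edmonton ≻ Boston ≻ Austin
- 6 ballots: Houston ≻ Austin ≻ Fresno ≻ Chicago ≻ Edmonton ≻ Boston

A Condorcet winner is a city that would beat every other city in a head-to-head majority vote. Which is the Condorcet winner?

Houston vs Edmonton: 27–23
Houston vs Boston: 41–9
Houston vs Chicago: 28–22
Houston vs Fresno: 41–9
Houston vs Austin: 41–9
Houston beats every other city.

Houston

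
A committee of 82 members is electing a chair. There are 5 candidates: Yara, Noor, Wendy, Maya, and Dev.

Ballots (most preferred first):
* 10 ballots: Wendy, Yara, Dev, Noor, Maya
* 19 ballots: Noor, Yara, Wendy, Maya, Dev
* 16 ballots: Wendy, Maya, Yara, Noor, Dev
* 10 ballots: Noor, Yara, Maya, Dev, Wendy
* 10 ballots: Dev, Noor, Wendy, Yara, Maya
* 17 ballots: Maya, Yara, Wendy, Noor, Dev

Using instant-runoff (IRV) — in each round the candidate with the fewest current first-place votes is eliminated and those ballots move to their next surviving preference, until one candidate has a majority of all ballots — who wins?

Round 1: Yara 0, Noor 29, Wendy 26, Maya 17, Dev 10. Yara eliminated.
Round 2: Noor 29, Wendy 26, Maya 17, Dev 10. Dev eliminated.
Round 3: Noor 39, Wendy 26, Maya 17. Maya eliminated.
Round 4: Noor 39, Wendy 43. Wendy has a majority (≥42).

Wendy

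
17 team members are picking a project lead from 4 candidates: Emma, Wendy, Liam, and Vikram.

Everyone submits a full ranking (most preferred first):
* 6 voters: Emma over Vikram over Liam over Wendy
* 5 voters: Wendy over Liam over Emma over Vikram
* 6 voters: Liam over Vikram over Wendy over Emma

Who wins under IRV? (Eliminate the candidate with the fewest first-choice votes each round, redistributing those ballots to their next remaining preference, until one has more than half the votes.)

Liam

Round 1: Emma 6, Wendy 5, Liam 6, Vikram 0. Vikram eliminated.
Round 2: Emma 6, Wendy 5, Liam 6. Wendy eliminated.
Round 3: Emma 6, Liam 11. Liam has a majority (≥9).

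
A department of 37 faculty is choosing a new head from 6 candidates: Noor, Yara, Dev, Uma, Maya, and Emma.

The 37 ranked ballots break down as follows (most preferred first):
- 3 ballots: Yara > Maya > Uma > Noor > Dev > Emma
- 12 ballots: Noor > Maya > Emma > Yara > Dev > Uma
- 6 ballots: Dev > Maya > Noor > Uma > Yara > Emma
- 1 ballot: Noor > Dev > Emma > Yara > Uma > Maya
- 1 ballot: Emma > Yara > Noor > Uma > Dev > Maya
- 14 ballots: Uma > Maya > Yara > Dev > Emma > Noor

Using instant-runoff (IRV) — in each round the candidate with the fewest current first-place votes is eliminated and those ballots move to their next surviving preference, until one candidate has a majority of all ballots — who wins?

Noor

Round 1: Noor 13, Yara 3, Dev 6, Uma 14, Maya 0, Emma 1. Maya eliminated.
Round 2: Noor 13, Yara 3, Dev 6, Uma 14, Emma 1. Emma eliminated.
Round 3: Noor 13, Yara 4, Dev 6, Uma 14. Yara eliminated.
Round 4: Noor 14, Dev 6, Uma 17. Dev eliminated.
Round 5: Noor 20, Uma 17. Noor has a majority (≥19).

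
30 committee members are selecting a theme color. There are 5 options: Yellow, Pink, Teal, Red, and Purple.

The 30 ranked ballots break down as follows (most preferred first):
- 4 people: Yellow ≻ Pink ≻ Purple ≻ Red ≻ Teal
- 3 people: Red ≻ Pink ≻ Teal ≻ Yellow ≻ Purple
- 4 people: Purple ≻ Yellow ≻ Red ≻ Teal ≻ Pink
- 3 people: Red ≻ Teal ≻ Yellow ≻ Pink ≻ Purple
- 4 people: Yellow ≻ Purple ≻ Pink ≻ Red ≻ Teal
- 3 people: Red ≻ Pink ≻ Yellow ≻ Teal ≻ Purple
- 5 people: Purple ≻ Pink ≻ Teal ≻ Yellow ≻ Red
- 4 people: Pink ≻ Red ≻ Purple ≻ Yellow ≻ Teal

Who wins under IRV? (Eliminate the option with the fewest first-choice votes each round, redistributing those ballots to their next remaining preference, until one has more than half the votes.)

Round 1: Yellow 8, Pink 4, Teal 0, Red 9, Purple 9. Teal eliminated.
Round 2: Yellow 8, Pink 4, Red 9, Purple 9. Pink eliminated.
Round 3: Yellow 8, Red 13, Purple 9. Yellow eliminated.
Round 4: Red 13, Purple 17. Purple has a majority (≥16).

Purple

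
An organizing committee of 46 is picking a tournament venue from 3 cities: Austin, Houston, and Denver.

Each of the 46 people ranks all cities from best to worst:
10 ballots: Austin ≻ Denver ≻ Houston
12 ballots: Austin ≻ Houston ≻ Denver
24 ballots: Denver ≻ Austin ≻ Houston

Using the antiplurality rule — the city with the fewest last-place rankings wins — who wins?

Last-place votes: Austin 0, Houston 34, Denver 12.

Austin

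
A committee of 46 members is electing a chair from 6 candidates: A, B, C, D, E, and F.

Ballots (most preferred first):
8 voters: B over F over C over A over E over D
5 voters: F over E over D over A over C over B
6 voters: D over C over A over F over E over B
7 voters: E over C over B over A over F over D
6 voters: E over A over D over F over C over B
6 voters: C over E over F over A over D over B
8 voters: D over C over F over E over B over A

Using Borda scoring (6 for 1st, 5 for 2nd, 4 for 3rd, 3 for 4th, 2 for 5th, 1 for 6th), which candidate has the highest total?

C

A: 8×3 + 5×3 + 6×4 + 7×3 + 6×5 + 6×3 + 8×1 = 140
B: 8×6 + 5×1 + 6×1 + 7×4 + 6×1 + 6×1 + 8×2 = 115
C: 8×4 + 5×2 + 6×5 + 7×5 + 6×2 + 6×6 + 8×5 = 195
D: 8×1 + 5×4 + 6×6 + 7×1 + 6×4 + 6×2 + 8×6 = 155
E: 8×2 + 5×5 + 6×2 + 7×6 + 6×6 + 6×5 + 8×3 = 185
F: 8×5 + 5×6 + 6×3 + 7×2 + 6×3 + 6×4 + 8×4 = 176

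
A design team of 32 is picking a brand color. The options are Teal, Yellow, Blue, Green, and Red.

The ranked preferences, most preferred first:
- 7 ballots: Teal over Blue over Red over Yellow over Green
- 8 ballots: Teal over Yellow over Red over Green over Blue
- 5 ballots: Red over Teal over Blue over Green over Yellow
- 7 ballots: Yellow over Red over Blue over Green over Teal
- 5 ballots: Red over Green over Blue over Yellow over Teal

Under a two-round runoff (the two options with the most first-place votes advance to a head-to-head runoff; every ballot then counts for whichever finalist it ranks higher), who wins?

Red

Round 1 first-place votes: Teal 15, Yellow 7, Blue 0, Green 0, Red 10. Teal and Red advance.
Runoff: Teal is ranked above Red on 15 ballots, Red above Teal on 17.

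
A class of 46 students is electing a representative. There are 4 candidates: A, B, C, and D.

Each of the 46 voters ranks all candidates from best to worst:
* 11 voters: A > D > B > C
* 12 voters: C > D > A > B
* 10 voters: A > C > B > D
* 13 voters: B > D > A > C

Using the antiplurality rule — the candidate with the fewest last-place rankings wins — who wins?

A

Last-place votes: A 0, B 12, C 24, D 10.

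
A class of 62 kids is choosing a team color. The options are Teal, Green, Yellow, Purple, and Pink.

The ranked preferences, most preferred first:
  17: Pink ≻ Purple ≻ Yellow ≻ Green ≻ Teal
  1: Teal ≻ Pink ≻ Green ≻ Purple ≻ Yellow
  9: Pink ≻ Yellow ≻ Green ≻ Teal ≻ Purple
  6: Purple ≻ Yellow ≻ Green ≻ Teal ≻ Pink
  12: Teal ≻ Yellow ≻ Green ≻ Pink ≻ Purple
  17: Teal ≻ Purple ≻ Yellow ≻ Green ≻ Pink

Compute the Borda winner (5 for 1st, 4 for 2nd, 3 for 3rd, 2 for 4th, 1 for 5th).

Teal: 17×1 + 1×5 + 9×2 + 6×2 + 12×5 + 17×5 = 197
Green: 17×2 + 1×3 + 9×3 + 6×3 + 12×3 + 17×2 = 152
Yellow: 17×3 + 1×1 + 9×4 + 6×4 + 12×4 + 17×3 = 211
Purple: 17×4 + 1×2 + 9×1 + 6×5 + 12×1 + 17×4 = 189
Pink: 17×5 + 1×4 + 9×5 + 6×1 + 12×2 + 17×1 = 181

Yellow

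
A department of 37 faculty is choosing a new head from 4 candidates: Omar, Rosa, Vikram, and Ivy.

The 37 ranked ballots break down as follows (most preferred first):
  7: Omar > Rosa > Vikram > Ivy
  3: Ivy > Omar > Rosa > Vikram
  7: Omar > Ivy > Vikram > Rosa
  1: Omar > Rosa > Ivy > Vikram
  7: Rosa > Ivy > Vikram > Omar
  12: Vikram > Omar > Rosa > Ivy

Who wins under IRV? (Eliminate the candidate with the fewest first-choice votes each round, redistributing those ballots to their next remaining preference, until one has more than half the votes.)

Round 1: Omar 15, Rosa 7, Vikram 12, Ivy 3. Ivy eliminated.
Round 2: Omar 18, Rosa 7, Vikram 12. Rosa eliminated.
Round 3: Omar 18, Vikram 19. Vikram has a majority (≥19).

Vikram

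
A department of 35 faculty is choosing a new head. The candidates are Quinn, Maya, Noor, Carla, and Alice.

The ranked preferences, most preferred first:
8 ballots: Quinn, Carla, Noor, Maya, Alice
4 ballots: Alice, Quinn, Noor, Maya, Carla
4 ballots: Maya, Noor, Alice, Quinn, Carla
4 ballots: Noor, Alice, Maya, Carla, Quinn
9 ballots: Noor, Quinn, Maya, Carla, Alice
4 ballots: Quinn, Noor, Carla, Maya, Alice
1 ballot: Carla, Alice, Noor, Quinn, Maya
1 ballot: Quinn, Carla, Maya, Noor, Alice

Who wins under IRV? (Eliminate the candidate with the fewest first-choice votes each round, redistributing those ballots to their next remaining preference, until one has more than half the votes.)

Round 1: Quinn 13, Maya 4, Noor 13, Carla 1, Alice 4. Carla eliminated.
Round 2: Quinn 13, Maya 4, Noor 13, Alice 5. Maya eliminated.
Round 3: Quinn 13, Noor 17, Alice 5. Alice eliminated.
Round 4: Quinn 17, Noor 18. Noor has a majority (≥18).

Noor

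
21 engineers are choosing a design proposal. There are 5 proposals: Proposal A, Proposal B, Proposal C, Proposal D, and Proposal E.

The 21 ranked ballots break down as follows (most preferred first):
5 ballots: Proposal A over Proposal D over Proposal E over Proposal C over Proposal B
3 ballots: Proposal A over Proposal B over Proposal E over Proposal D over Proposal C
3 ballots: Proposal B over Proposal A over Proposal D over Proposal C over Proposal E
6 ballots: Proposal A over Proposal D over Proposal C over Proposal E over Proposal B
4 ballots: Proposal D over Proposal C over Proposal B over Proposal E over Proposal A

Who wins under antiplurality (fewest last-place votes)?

Proposal D

Last-place votes: Proposal A 4, Proposal B 11, Proposal C 3, Proposal D 0, Proposal E 3.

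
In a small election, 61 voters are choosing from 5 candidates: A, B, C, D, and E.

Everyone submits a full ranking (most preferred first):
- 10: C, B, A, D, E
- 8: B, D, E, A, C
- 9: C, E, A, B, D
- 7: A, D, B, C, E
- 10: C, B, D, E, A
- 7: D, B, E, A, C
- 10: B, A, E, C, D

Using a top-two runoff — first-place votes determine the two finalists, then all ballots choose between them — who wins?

B

Round 1 first-place votes: A 7, B 18, C 29, D 7, E 0. C and B advance.
Runoff: C is ranked above B on 29 ballots, B above C on 32.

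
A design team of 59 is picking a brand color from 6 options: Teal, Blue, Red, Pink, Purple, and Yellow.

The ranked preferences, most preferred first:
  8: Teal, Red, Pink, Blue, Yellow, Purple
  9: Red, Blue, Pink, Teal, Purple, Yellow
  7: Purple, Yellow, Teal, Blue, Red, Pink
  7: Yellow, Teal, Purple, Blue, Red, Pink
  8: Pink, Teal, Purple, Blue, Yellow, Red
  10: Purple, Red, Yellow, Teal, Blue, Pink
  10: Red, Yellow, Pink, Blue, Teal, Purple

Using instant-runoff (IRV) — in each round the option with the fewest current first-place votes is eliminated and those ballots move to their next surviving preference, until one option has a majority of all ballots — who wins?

Round 1: Teal 8, Blue 0, Red 19, Pink 8, Purple 17, Yellow 7. Blue eliminated.
Round 2: Teal 8, Red 19, Pink 8, Purple 17, Yellow 7. Yellow eliminated.
Round 3: Teal 15, Red 19, Pink 8, Purple 17. Pink eliminated.
Round 4: Teal 23, Red 19, Purple 17. Purple eliminated.
Round 5: Teal 30, Red 29. Teal has a majority (≥30).

Teal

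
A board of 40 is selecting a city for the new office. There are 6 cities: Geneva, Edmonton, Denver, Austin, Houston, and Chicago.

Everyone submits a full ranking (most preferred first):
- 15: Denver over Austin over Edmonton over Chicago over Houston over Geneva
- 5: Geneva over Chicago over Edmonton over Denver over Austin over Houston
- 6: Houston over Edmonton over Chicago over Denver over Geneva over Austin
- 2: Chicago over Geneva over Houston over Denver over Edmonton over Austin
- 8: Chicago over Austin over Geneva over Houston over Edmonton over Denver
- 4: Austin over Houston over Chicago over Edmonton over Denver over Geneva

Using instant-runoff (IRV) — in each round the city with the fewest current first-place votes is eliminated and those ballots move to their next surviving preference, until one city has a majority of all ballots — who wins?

Chicago

Round 1: Geneva 5, Edmonton 0, Denver 15, Austin 4, Houston 6, Chicago 10. Edmonton eliminated.
Round 2: Geneva 5, Denver 15, Austin 4, Houston 6, Chicago 10. Austin eliminated.
Round 3: Geneva 5, Denver 15, Houston 10, Chicago 10. Geneva eliminated.
Round 4: Denver 15, Houston 10, Chicago 15. Houston eliminated.
Round 5: Denver 15, Chicago 25. Chicago has a majority (≥21).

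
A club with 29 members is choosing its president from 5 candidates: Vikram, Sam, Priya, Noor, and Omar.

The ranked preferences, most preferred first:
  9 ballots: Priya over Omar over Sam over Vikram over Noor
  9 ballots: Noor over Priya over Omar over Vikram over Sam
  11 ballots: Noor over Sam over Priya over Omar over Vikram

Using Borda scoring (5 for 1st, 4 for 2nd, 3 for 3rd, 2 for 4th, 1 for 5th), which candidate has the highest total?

Vikram: 9×2 + 9×2 + 11×1 = 47
Sam: 9×3 + 9×1 + 11×4 = 80
Priya: 9×5 + 9×4 + 11×3 = 114
Noor: 9×1 + 9×5 + 11×5 = 109
Omar: 9×4 + 9×3 + 11×2 = 85

Priya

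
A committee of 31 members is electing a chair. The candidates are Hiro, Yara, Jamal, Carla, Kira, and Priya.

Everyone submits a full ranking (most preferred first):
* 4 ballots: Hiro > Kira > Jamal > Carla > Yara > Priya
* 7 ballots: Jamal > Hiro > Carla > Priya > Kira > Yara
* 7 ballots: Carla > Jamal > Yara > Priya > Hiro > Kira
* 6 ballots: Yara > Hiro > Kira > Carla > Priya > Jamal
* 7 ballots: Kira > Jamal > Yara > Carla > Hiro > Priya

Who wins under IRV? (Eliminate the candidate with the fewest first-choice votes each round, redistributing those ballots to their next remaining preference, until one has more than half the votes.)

Round 1: Hiro 4, Yara 6, Jamal 7, Carla 7, Kira 7, Priya 0. Priya eliminated.
Round 2: Hiro 4, Yara 6, Jamal 7, Carla 7, Kira 7. Hiro eliminated.
Round 3: Yara 6, Jamal 7, Carla 7, Kira 11. Yara eliminated.
Round 4: Jamal 7, Carla 7, Kira 17. Kira has a majority (≥16).

Kira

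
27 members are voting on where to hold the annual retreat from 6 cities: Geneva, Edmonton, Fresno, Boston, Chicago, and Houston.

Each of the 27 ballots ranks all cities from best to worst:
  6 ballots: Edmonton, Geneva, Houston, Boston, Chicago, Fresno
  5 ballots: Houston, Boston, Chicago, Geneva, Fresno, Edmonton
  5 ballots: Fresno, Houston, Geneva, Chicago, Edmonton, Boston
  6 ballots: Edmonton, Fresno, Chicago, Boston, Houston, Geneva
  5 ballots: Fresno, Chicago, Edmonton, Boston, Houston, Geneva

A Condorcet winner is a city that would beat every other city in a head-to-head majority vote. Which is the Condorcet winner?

Fresno vs Geneva: 16–11
Fresno vs Edmonton: 15–12
Fresno vs Boston: 16–11
Fresno vs Chicago: 16–11
Fresno vs Houston: 16–11
Fresno beats every other city.

Fresno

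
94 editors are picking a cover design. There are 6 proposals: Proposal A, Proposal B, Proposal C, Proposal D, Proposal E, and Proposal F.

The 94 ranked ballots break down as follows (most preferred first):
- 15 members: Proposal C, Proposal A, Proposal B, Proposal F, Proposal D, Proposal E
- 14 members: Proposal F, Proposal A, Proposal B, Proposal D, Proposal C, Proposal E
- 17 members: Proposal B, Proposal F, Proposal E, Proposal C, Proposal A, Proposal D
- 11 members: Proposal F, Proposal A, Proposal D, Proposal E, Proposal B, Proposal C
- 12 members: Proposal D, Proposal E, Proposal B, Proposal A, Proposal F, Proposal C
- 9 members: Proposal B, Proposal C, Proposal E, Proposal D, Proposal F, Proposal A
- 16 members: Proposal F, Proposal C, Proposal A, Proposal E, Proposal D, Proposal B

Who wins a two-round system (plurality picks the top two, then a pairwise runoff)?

Round 1 first-place votes: Proposal A 0, Proposal B 26, Proposal C 15, Proposal D 12, Proposal E 0, Proposal F 41. Proposal F and Proposal B advance.
Runoff: Proposal F is ranked above Proposal B on 41 ballots, Proposal B above Proposal F on 53.

Proposal B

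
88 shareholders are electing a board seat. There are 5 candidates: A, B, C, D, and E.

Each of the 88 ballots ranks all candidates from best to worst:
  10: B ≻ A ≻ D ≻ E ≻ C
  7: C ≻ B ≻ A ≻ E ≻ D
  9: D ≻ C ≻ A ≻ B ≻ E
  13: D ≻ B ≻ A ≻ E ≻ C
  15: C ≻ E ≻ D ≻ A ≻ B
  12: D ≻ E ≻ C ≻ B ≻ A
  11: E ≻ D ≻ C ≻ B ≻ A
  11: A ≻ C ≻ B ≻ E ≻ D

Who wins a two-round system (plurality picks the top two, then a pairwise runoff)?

D

Round 1 first-place votes: A 11, B 10, C 22, D 34, E 11. D and C advance.
Runoff: D is ranked above C on 55 ballots, C above D on 33.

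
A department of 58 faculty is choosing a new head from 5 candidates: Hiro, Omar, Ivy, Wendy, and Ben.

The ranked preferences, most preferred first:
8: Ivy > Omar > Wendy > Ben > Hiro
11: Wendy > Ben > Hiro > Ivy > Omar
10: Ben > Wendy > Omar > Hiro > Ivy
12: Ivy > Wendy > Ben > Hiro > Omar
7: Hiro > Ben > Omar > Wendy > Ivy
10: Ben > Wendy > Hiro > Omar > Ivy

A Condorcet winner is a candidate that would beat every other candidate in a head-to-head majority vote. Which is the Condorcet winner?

Wendy

Wendy vs Hiro: 51–7
Wendy vs Omar: 43–15
Wendy vs Ivy: 38–20
Wendy vs Ben: 31–27
Wendy beats every other candidate.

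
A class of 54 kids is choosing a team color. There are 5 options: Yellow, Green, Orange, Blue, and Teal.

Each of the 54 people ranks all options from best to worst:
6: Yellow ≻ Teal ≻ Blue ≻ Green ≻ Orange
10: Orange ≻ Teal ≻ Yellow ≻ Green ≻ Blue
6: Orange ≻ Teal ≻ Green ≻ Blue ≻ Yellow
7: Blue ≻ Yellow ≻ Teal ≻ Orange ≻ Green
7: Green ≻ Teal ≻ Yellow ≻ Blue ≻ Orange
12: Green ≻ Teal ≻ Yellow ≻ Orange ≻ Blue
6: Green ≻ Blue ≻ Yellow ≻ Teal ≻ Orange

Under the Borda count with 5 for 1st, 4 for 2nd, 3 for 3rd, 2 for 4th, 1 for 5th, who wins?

Yellow: 6×5 + 10×3 + 6×1 + 7×4 + 7×3 + 12×3 + 6×3 = 169
Green: 6×2 + 10×2 + 6×3 + 7×1 + 7×5 + 12×5 + 6×5 = 182
Orange: 6×1 + 10×5 + 6×5 + 7×2 + 7×1 + 12×2 + 6×1 = 137
Blue: 6×3 + 10×1 + 6×2 + 7×5 + 7×2 + 12×1 + 6×4 = 125
Teal: 6×4 + 10×4 + 6×4 + 7×3 + 7×4 + 12×4 + 6×2 = 197

Teal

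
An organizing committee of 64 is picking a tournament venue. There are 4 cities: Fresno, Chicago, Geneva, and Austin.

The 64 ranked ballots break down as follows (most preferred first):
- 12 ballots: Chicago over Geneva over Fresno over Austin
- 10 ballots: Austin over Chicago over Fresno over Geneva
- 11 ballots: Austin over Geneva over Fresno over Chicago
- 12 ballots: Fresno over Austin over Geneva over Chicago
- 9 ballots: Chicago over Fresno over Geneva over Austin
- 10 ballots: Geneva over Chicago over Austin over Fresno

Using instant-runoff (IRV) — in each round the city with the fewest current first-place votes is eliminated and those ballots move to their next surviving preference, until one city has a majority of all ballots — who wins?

Austin

Round 1: Fresno 12, Chicago 21, Geneva 10, Austin 21. Geneva eliminated.
Round 2: Fresno 12, Chicago 31, Austin 21. Fresno eliminated.
Round 3: Chicago 31, Austin 33. Austin has a majority (≥33).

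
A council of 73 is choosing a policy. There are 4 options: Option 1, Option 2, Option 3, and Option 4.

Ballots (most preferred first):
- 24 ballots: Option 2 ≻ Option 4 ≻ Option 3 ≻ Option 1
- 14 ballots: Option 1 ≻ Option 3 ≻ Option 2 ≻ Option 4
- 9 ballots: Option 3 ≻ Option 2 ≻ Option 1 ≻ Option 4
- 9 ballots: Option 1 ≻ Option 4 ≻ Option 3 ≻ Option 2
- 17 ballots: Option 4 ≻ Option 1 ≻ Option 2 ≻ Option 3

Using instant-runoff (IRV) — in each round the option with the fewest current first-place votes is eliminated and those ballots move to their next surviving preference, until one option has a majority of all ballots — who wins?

Option 1

Round 1: Option 1 23, Option 2 24, Option 3 9, Option 4 17. Option 3 eliminated.
Round 2: Option 1 23, Option 2 33, Option 4 17. Option 4 eliminated.
Round 3: Option 1 40, Option 2 33. Option 1 has a majority (≥37).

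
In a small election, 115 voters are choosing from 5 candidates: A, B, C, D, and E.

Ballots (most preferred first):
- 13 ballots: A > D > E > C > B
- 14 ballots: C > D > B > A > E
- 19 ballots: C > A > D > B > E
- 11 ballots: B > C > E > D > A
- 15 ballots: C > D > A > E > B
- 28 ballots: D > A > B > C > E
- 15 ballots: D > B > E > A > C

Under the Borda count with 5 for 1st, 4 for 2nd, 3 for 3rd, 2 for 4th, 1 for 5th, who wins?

D

A: 13×5 + 14×2 + 19×4 + 11×1 + 15×3 + 28×4 + 15×2 = 367
B: 13×1 + 14×3 + 19×2 + 11×5 + 15×1 + 28×3 + 15×4 = 307
C: 13×2 + 14×5 + 19×5 + 11×4 + 15×5 + 28×2 + 15×1 = 381
D: 13×4 + 14×4 + 19×3 + 11×2 + 15×4 + 28×5 + 15×5 = 462
E: 13×3 + 14×1 + 19×1 + 11×3 + 15×2 + 28×1 + 15×3 = 208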